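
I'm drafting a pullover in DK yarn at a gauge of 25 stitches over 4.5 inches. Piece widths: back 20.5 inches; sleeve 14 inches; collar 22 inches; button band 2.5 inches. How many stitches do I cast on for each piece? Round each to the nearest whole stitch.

back 114; sleeve 78; collar 122; button band 14.

Rate = 25/4.5 = 5.556 sts per in.
back: 20.5 × 5.556 = 113.89 → 114.
sleeve: 14 × 5.556 = 77.78 → 78.
collar: 22 × 5.556 = 122.22 → 122.
button band: 2.5 × 5.556 = 13.89 → 14.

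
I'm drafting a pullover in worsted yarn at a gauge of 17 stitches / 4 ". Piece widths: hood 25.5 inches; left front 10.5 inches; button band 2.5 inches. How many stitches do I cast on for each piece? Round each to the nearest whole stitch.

Rate = 17/4 = 4.25 sts per in.
hood: 25.5 × 4.25 = 108.38 → 108.
left front: 10.5 × 4.25 = 44.62 → 45.
button band: 2.5 × 4.25 = 10.62 → 11.

hood 108; left front 45; button band 11.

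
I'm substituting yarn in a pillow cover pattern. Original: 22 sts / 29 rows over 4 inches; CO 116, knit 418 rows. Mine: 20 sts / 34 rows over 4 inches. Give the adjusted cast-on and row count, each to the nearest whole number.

Cast on 105 stitches; work 490 rows.

Stitches: 116 × 20/22 = 105.45 → 105.
Rows: 418 × 34/29 = 490.07 → 490.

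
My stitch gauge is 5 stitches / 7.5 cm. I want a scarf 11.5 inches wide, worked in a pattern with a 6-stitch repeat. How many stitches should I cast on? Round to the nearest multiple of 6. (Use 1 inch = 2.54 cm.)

11.5 in = 11.5 × 2.54 = 29.21 cm.
5 / 7.5 = 0.667 sts/cm.
29.21 × 0.667 = 19.47 sts.
→ 18.

18 stitches.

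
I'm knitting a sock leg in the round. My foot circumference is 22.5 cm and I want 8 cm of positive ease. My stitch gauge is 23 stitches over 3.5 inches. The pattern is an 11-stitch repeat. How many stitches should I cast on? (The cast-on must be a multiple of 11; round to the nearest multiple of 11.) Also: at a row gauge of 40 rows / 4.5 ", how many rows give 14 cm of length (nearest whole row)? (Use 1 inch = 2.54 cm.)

Finished = 22.5 + 8 = 30.5 cm.
30.5 cm × 1/2.54 = 12.01 inches.
23/3.5 = 6.571 sts per in; 12.01 × 6.571 = 78.91 sts.
Nearest multiple of 11 → 77.
14 cm = 5.51 inches; × 8.889 = 48.99 → 49 rows.

Cast on 77 stitches; work 49 rows.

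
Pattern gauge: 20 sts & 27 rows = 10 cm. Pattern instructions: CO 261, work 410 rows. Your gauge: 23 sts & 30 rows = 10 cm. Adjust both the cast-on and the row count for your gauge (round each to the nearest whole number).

Stitches: 261 × 23/20 = 300.15 → 300.
Rows: 410 × 30/27 = 455.56 → 456.

Cast on 300 stitches; work 456 rows.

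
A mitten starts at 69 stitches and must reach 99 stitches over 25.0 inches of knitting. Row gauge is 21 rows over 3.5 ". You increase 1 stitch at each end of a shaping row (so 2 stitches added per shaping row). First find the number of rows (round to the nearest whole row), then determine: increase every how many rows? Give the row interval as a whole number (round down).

Increase every 10th row.

Rows = 25.0 × 6 = 150.0 → 150 rows.
Stitches to add: 30 → 15 shaping rows (at 2 st each).
150 / 15 = 10.00 → every 10 rows.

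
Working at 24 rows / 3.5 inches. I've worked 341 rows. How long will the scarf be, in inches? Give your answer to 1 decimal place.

24 rows / 3.5 inch = 6.857 rows per inch.
341 / 6.857 = 49.73 inches.

49.7 inches.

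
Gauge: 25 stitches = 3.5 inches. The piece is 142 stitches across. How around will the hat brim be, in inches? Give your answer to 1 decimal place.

25 stitches / 3.5 inch = 7.143 stitches per inch.
142 / 7.143 = 19.88 inches.

19.9 inches.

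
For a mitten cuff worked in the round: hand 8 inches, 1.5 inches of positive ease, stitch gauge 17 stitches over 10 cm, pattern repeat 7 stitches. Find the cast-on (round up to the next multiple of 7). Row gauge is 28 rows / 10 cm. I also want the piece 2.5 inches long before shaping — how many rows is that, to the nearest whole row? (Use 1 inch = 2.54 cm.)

Cast on 42 stitches; work 18 rows.

Finished = 8 + 1.5 = 9.5 inches.
9.5 inches × 2.54 = 24.13 cm.
17/10 = 1.7 sts per cm; 24.13 × 1.7 = 41.02 sts.
Next multiple of 7 → 42.
2.5 inches = 6.35 cm; × 2.8 = 17.78 → 18 rows.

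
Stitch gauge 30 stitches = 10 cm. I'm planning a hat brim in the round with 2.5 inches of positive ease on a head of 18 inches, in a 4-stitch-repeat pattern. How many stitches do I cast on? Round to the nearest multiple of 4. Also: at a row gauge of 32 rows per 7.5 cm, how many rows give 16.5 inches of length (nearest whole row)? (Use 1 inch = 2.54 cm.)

Cast on 156 stitches; work 179 rows.

Finished = 18 + 2.5 = 20.5 inches.
20.5 inches × 2.54 = 52.07 cm.
30/10 = 3 sts per cm; 52.07 × 3 = 156.21 sts.
Nearest multiple of 4 → 156.
16.5 inches = 41.91 cm; × 4.267 = 178.82 → 179 rows.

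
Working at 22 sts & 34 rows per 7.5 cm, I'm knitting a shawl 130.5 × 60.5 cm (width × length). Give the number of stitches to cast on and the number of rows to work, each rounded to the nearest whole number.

Cast on 383 stitches and work 274 rows.

Stitch gauge = 22/7.5 = 2.933 sts/cm; 130.5 × 2.933 = 382.80 → 383 sts.
Row gauge = 34/7.5 = 4.533 rows/cm; 60.5 × 4.533 = 274.27 → 274 rows.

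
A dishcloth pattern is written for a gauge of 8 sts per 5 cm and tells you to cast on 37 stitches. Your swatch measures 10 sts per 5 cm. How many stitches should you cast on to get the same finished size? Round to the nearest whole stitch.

Scale factor = 10 / 8 = 1.250.
37 × 10 / 8 = 46.25 sts.
→ 46 sts.

Cast on 46 stitches.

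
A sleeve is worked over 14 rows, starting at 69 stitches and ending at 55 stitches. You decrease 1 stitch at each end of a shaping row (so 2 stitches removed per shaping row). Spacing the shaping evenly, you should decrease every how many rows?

Stitches to remove: |55 − 69| = 14.
Shaping rows needed: 14 / 2 = 7.
14 rows / 7 = every 2 rows.

Decrease every 2nd row.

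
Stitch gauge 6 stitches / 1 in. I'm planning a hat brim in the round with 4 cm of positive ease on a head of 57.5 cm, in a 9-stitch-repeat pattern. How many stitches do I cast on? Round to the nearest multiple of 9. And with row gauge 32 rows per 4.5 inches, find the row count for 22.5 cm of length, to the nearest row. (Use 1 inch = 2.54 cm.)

Finished = 57.5 + 4 = 61.5 cm.
61.5 cm × 1/2.54 = 24.21 inches.
6/1 = 6 sts per in; 24.21 × 6 = 145.28 sts.
Nearest multiple of 9 → 144.
22.5 cm = 8.86 inches; × 7.111 = 62.99 → 63 rows.

Cast on 144 stitches; work 63 rows.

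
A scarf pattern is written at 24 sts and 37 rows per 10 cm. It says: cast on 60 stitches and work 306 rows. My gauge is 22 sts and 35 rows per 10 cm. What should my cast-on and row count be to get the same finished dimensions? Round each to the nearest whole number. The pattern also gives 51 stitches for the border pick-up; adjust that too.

Stitches: 60 × 22/24 = 55.00 → 55.
Rows: 306 × 35/37 = 289.46 → 289.
border pick-up: 51 × 22/24 = 46.75 → 47.

Cast on 55 stitches; work 289 rows; border pick-up 47 stitches.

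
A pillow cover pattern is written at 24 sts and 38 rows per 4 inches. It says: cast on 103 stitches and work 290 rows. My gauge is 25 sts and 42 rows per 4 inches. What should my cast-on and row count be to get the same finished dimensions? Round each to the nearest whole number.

Stitches: 103 × 25/24 = 107.29 → 107.
Rows: 290 × 42/38 = 320.53 → 321.

Cast on 107 stitches; work 321 rows.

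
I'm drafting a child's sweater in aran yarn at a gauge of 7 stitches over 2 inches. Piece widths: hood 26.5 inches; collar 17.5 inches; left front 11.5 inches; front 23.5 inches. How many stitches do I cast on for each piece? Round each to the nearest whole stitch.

hood 93; collar 61; left front 40; front 82.

Rate = 7/2 = 3.5 sts per in.
hood: 26.5 × 3.5 = 92.75 → 93.
collar: 17.5 × 3.5 = 61.25 → 61.
left front: 11.5 × 3.5 = 40.25 → 40.
front: 23.5 × 3.5 = 82.25 → 82.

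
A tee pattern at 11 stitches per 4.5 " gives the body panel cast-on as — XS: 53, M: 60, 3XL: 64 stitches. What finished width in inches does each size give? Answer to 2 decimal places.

XS 21.68 inches; M 24.55 inches; 3XL 26.18 inches.

11/4.5 = 2.444 sts per in.
XS: 53 / 2.444 = 21.682 → 21.68 in.
M: 60 / 2.444 = 24.545 → 24.55 in.
3XL: 64 / 2.444 = 26.182 → 26.18 in.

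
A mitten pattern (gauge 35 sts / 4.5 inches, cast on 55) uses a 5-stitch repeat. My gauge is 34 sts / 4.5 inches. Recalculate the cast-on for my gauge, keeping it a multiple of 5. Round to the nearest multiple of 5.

Cast on 55 stitches.

55 × 34 / 35 = 53.43.
Nearest multiple of 5: 55.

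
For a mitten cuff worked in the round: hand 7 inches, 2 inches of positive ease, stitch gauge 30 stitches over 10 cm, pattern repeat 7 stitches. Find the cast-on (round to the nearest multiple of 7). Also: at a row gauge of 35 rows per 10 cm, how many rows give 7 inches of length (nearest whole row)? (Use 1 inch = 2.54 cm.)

Finished = 7 + 2 = 9 inches.
9 inches × 2.54 = 22.86 cm.
30/10 = 3 sts per cm; 22.86 × 3 = 68.58 sts.
Nearest multiple of 7 → 70.
7 inches = 17.78 cm; × 3.5 = 62.23 → 62 rows.

Cast on 70 stitches; work 62 rows.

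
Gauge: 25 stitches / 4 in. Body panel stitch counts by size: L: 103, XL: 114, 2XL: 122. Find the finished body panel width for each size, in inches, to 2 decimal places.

L 16.48 inches; XL 18.24 inches; 2XL 19.52 inches.

25/4 = 6.25 sts per in.
L: 103 / 6.25 = 16.480 → 16.48 in.
XL: 114 / 6.25 = 18.240 → 18.24 in.
2XL: 122 / 6.25 = 19.520 → 19.52 in.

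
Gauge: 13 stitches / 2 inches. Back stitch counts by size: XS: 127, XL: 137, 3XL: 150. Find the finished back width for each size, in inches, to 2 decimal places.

XS 19.54 inches; XL 21.08 inches; 3XL 23.08 inches.

13/2 = 6.5 sts per in.
XS: 127 / 6.5 = 19.538 → 19.54 in.
XL: 137 / 6.5 = 21.077 → 21.08 in.
3XL: 150 / 6.5 = 23.077 → 23.08 in.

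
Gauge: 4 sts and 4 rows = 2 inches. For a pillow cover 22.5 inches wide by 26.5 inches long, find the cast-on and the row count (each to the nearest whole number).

Cast on 45 stitches and work 53 rows.

Stitch gauge = 4/2 = 2 sts/in; 22.5 × 2 = 45.00 → 45 sts.
Row gauge = 4/2 = 2 rows/in; 26.5 × 2 = 53.00 → 53 rows.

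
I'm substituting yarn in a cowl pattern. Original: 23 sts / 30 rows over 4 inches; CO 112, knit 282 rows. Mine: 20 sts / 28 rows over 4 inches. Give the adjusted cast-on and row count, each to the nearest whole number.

Cast on 97 stitches; work 263 rows.

Stitches: 112 × 20/23 = 97.39 → 97.
Rows: 282 × 28/30 = 263.20 → 263.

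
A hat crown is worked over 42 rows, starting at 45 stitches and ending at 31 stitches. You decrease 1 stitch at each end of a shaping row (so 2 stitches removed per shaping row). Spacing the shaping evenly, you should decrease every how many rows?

Stitches to remove: |31 − 45| = 14.
Shaping rows needed: 14 / 2 = 7.
42 rows / 7 = every 6 rows.

Decrease every 6th row.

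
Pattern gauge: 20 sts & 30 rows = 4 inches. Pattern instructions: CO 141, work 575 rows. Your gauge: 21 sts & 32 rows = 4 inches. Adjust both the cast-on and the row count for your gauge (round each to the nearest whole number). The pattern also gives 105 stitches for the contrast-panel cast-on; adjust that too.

Stitches: 141 × 21/20 = 148.05 → 148.
Rows: 575 × 32/30 = 613.33 → 613.
contrast-panel cast-on: 105 × 21/20 = 110.25 → 110.

Cast on 148 stitches; work 613 rows; contrast-panel cast-on 110 stitches.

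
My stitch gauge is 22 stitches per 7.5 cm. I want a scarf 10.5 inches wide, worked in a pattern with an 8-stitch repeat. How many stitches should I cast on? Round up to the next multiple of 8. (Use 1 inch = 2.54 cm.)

10.5 in = 10.5 × 2.54 = 26.67 cm.
22 / 7.5 = 2.933 sts/cm.
26.67 × 2.933 = 78.23 sts.
→ 80.

80 stitches.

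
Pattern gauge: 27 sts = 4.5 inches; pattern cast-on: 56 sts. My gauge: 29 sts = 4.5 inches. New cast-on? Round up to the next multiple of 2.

CO 62 sts.

Scale factor = 29 / 27 = 1.074.
56 × 29 / 27 = 60.15 sts.
→ 62 sts.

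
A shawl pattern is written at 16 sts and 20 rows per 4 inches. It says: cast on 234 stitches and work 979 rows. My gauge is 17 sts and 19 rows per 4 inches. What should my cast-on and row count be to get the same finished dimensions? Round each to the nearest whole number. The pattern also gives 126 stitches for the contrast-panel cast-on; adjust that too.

Stitches: 234 × 17/16 = 248.62 → 249.
Rows: 979 × 19/20 = 930.05 → 930.
contrast-panel cast-on: 126 × 17/16 = 133.88 → 134.

Cast on 249 stitches; work 930 rows; contrast-panel cast-on 134 stitches.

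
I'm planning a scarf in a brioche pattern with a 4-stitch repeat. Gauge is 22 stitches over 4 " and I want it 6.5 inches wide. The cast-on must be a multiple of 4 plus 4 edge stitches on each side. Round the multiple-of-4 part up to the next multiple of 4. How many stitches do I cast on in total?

22 / 4 = 5.5 sts per inch.
6.5 × 5.5 = 35.75 sts.
Less 8 edge sts → 27.75 for the repeat.
Next multiple of 4: 28.
Add back 8 edge sts → 36.

Cast on 36 stitches.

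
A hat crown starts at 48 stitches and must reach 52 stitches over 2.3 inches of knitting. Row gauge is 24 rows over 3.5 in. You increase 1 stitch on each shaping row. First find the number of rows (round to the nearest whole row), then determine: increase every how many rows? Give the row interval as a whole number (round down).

Increase every 4th row.

Rows = 2.3 × 6.857 = 15.8 → 16 rows.
Stitches to add: 4 → 4 shaping rows (at 1 st each).
16 / 4 = 4.00 → every 4 rows.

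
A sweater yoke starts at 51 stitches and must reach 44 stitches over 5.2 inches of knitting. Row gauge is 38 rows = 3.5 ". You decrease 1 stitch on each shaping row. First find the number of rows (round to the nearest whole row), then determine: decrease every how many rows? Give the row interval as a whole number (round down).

Rows = 5.2 × 10.857 = 56.5 → 56 rows.
Stitches to remove: 7 → 7 shaping rows (at 1 st each).
56 / 7 = 8.00 → every 8 rows.

Decrease every 8th row.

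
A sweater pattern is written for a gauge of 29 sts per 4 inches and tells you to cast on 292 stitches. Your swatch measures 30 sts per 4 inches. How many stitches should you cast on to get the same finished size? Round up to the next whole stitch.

Scale factor = 30 / 29 = 1.034.
292 × 30 / 29 = 302.07 sts.
→ 303 sts.

Cast on 303 stitches.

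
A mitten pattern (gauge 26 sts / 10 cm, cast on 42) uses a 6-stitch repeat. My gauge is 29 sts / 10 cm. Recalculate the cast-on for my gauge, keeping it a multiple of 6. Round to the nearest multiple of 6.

48 stitches.

42 × 29 / 26 = 46.85.
Nearest multiple of 6: 48.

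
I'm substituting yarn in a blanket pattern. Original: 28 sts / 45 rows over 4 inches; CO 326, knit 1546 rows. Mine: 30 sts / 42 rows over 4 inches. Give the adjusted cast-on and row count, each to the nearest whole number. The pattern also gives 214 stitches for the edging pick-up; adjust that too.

Stitches: 326 × 30/28 = 349.29 → 349.
Rows: 1546 × 42/45 = 1442.93 → 1443.
edging pick-up: 214 × 30/28 = 229.29 → 229.

Cast on 349 stitches; work 1443 rows; edging pick-up 229 stitches.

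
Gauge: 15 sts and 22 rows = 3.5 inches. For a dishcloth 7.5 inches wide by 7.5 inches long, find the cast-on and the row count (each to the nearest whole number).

Cast on 32 stitches and work 47 rows.

Stitch gauge = 15/3.5 = 4.286 sts/in; 7.5 × 4.286 = 32.14 → 32 sts.
Row gauge = 22/3.5 = 6.286 rows/in; 7.5 × 6.286 = 47.14 → 47 rows.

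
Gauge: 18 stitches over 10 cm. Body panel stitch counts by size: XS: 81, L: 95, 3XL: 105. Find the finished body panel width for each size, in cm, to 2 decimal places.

18/10 = 1.8 sts per cm.
XS: 81 / 1.8 = 45.000 → 45.00 cm.
L: 95 / 1.8 = 52.778 → 52.78 cm.
3XL: 105 / 1.8 = 58.333 → 58.33 cm.

XS 45.00 cm; L 52.78 cm; 3XL 58.33 cm.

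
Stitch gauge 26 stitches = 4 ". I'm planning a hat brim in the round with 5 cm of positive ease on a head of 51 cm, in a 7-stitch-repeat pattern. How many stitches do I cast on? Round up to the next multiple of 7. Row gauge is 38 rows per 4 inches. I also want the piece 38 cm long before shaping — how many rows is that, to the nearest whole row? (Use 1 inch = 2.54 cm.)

Cast on 147 stitches; work 142 rows.

Finished = 51 + 5 = 56 cm.
56 cm × 1/2.54 = 22.05 inches.
26/4 = 6.5 sts per in; 22.05 × 6.5 = 143.31 sts.
Next multiple of 7 → 147.
38 cm = 14.96 inches; × 9.5 = 142.13 → 142 rows.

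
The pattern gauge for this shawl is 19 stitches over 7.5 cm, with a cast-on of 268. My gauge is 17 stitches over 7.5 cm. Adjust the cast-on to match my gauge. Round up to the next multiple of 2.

CO 240 sts.

Scale factor = 17 / 19 = 0.895.
268 × 17 / 19 = 239.79 sts.
→ 240 sts.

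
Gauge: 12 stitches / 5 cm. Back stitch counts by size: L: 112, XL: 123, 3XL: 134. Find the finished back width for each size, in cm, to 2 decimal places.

12/5 = 2.4 sts per cm.
L: 112 / 2.4 = 46.667 → 46.67 cm.
XL: 123 / 2.4 = 51.250 → 51.25 cm.
3XL: 134 / 2.4 = 55.833 → 55.83 cm.

L 46.67 cm; XL 51.25 cm; 3XL 55.83 cm.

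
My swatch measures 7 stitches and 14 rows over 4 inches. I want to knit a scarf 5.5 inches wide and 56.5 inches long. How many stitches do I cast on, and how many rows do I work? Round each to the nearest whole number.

Stitch gauge = 7/4 = 1.75 sts/in; 5.5 × 1.75 = 9.62 → 10 sts.
Row gauge = 14/4 = 3.5 rows/in; 56.5 × 3.5 = 197.75 → 198 rows.

Cast on 10 stitches and work 198 rows.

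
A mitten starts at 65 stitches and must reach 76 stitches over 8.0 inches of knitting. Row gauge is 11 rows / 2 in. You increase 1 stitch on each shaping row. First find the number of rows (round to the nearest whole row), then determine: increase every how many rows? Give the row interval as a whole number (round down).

Increase every 4th row.

Rows = 8.0 × 5.5 = 44.0 → 44 rows.
Stitches to add: 11 → 11 shaping rows (at 1 st each).
44 / 11 = 4.00 → every 4 rows.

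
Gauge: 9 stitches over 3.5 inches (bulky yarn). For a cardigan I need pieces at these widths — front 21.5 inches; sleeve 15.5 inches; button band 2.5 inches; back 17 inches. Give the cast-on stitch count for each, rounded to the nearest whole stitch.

front 55; sleeve 40; button band 6; back 44.

Rate = 9/3.5 = 2.571 sts per in.
front: 21.5 × 2.571 = 55.29 → 55.
sleeve: 15.5 × 2.571 = 39.86 → 40.
button band: 2.5 × 2.571 = 6.43 → 6.
back: 17 × 2.571 = 43.71 → 44.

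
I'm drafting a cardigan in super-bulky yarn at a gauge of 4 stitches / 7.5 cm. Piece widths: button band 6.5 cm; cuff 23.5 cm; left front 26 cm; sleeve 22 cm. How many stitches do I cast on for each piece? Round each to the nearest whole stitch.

button band 3; cuff 13; left front 14; sleeve 12.

Rate = 4/7.5 = 0.533 sts per cm.
button band: 6.5 × 0.533 = 3.47 → 3.
cuff: 23.5 × 0.533 = 12.53 → 13.
left front: 26 × 0.533 = 13.87 → 14.
sleeve: 22 × 0.533 = 11.73 → 12.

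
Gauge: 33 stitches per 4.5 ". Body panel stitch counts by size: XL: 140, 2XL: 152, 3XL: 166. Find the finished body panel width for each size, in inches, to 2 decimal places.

XL 19.09 inches; 2XL 20.73 inches; 3XL 22.64 inches.

33/4.5 = 7.333 sts per in.
XL: 140 / 7.333 = 19.091 → 19.09 in.
2XL: 152 / 7.333 = 20.727 → 20.73 in.
3XL: 166 / 7.333 = 22.636 → 22.64 in.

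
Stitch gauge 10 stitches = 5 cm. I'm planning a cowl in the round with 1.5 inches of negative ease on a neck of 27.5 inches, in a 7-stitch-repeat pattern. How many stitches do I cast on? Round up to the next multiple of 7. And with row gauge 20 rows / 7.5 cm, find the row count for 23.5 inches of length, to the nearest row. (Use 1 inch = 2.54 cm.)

Cast on 133 stitches; work 159 rows.

Finished = 27.5 − 1.5 = 26 inches.
26 inches × 2.54 = 66.04 cm.
10/5 = 2 sts per cm; 66.04 × 2 = 132.08 sts.
Next multiple of 7 → 133.
23.5 inches = 59.69 cm; × 2.667 = 159.17 → 159 rows.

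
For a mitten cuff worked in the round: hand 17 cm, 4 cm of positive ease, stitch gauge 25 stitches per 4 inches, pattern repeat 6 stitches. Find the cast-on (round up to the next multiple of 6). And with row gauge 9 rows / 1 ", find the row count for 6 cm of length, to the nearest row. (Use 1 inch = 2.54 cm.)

Finished = 17 + 4 = 21 cm.
21 cm × 1/2.54 = 8.27 inches.
25/4 = 6.25 sts per in; 8.27 × 6.25 = 51.67 sts.
Next multiple of 6 → 54.
6 cm = 2.36 inches; × 9 = 21.26 → 21 rows.

Cast on 54 stitches; work 21 rows.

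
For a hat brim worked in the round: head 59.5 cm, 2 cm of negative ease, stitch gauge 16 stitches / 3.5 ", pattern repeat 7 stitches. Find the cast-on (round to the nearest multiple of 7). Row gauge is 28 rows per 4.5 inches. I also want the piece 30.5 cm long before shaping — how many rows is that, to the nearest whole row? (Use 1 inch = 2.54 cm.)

Cast on 105 stitches; work 75 rows.

Finished = 59.5 − 2 = 57.5 cm.
57.5 cm × 1/2.54 = 22.64 inches.
16/3.5 = 4.571 sts per in; 22.64 × 4.571 = 103.49 sts.
Nearest multiple of 7 → 105.
30.5 cm = 12.01 inches; × 6.222 = 74.72 → 75 rows.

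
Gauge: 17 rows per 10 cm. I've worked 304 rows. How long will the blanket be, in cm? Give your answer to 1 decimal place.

17 rows / 10 cm = 1.7 rows per cm.
304 / 1.7 = 178.82 cm.

178.8 cm.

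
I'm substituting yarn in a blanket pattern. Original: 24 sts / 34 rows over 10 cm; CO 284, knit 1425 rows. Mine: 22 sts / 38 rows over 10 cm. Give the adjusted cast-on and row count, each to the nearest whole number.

Cast on 260 stitches; work 1593 rows.

Stitches: 284 × 22/24 = 260.33 → 260.
Rows: 1425 × 38/34 = 1592.65 → 1593.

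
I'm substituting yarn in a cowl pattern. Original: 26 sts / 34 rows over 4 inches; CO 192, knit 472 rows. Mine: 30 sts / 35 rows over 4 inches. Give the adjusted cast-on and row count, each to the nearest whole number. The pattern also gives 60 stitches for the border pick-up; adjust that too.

Stitches: 192 × 30/26 = 221.54 → 222.
Rows: 472 × 35/34 = 485.88 → 486.
border pick-up: 60 × 30/26 = 69.23 → 69.

Cast on 222 stitches; work 486 rows; border pick-up 69 stitches.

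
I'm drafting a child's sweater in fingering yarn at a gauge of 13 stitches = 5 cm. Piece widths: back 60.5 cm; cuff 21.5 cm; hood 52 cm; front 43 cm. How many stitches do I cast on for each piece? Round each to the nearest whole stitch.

Rate = 13/5 = 2.6 sts per cm.
back: 60.5 × 2.6 = 157.30 → 157.
cuff: 21.5 × 2.6 = 55.90 → 56.
hood: 52 × 2.6 = 135.20 → 135.
front: 43 × 2.6 = 111.80 → 112.

back 157; cuff 56; hood 135; front 112.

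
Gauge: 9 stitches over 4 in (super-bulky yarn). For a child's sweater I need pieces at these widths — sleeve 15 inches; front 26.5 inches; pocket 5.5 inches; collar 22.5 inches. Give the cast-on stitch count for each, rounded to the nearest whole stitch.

Rate = 9/4 = 2.25 sts per in.
sleeve: 15 × 2.25 = 33.75 → 34.
front: 26.5 × 2.25 = 59.62 → 60.
pocket: 5.5 × 2.25 = 12.38 → 12.
collar: 22.5 × 2.25 = 50.62 → 51.

sleeve 34; front 60; pocket 12; collar 51.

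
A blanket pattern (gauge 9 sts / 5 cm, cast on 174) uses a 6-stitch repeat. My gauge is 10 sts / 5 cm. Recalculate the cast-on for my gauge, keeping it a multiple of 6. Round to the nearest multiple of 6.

Cast on 192 stitches.

174 × 10 / 9 = 193.33.
Nearest multiple of 6: 192.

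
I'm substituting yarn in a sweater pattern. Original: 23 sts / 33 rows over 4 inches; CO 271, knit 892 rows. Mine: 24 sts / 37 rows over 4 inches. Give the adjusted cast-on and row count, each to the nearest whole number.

Stitches: 271 × 24/23 = 282.78 → 283.
Rows: 892 × 37/33 = 1000.12 → 1000.

Cast on 283 stitches; work 1000 rows.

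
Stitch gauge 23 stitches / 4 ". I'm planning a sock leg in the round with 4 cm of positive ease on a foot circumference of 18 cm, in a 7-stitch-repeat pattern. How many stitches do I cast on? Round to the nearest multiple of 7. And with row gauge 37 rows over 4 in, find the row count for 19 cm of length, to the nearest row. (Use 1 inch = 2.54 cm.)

Finished = 18 + 4 = 22 cm.
22 cm × 1/2.54 = 8.66 inches.
23/4 = 5.75 sts per in; 8.66 × 5.75 = 49.80 sts.
Nearest multiple of 7 → 49.
19 cm = 7.48 inches; × 9.25 = 69.19 → 69 rows.

Cast on 49 stitches; work 69 rows.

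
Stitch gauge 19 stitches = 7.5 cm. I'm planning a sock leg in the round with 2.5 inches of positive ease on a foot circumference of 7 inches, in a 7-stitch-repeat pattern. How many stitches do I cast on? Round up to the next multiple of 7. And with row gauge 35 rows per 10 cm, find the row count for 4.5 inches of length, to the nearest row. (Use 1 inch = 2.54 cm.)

Finished = 7 + 2.5 = 9.5 inches.
9.5 inches × 2.54 = 24.13 cm.
19/7.5 = 2.533 sts per cm; 24.13 × 2.533 = 61.13 sts.
Next multiple of 7 → 63.
4.5 inches = 11.43 cm; × 3.5 = 40.01 → 40 rows.

Cast on 63 stitches; work 40 rows.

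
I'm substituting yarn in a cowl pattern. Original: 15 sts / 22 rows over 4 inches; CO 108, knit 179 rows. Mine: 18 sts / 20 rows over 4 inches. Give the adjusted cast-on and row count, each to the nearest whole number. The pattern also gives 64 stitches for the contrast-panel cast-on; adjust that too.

Stitches: 108 × 18/15 = 129.60 → 130.
Rows: 179 × 20/22 = 162.73 → 163.
contrast-panel cast-on: 64 × 18/15 = 76.80 → 77.

Cast on 130 stitches; work 163 rows; contrast-panel cast-on 77 stitches.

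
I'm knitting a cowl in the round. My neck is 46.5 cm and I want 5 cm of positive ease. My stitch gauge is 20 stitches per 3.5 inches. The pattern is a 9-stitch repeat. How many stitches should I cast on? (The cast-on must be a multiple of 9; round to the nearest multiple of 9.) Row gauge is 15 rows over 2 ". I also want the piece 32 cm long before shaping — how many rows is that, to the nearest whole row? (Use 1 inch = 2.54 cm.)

Cast on 117 stitches; work 94 rows.

Finished = 46.5 + 5 = 51.5 cm.
51.5 cm × 1/2.54 = 20.28 inches.
20/3.5 = 5.714 sts per in; 20.28 × 5.714 = 115.86 sts.
Nearest multiple of 9 → 117.
32 cm = 12.60 inches; × 7.5 = 94.49 → 94 rows.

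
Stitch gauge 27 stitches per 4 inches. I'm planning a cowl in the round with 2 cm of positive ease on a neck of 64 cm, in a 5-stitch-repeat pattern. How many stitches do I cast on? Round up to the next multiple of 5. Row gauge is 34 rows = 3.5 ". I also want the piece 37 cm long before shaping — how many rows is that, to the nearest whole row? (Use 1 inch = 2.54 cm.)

Finished = 64 + 2 = 66 cm.
66 cm × 1/2.54 = 25.98 inches.
27/4 = 6.75 sts per in; 25.98 × 6.75 = 175.39 sts.
Next multiple of 5 → 180.
37 cm = 14.57 inches; × 9.714 = 141.51 → 142 rows.

Cast on 180 stitches; work 142 rows.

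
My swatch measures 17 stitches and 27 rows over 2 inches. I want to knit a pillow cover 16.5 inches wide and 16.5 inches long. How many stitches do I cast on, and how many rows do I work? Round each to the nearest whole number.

Stitch gauge = 17/2 = 8.5 sts/in; 16.5 × 8.5 = 140.25 → 140 sts.
Row gauge = 27/2 = 13.5 rows/in; 16.5 × 13.5 = 222.75 → 223 rows.

Cast on 140 stitches and work 223 rows.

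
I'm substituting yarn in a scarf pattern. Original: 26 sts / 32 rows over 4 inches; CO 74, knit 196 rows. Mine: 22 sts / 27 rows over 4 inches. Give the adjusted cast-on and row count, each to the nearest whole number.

Cast on 63 stitches; work 165 rows.

Stitches: 74 × 22/26 = 62.62 → 63.
Rows: 196 × 27/32 = 165.38 → 165.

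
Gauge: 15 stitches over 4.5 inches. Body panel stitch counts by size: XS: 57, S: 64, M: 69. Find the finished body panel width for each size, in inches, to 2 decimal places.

15/4.5 = 3.333 sts per in.
XS: 57 / 3.333 = 17.100 → 17.10 in.
S: 64 / 3.333 = 19.200 → 19.20 in.
M: 69 / 3.333 = 20.700 → 20.70 in.

XS 17.10 inches; S 19.20 inches; M 20.70 inches.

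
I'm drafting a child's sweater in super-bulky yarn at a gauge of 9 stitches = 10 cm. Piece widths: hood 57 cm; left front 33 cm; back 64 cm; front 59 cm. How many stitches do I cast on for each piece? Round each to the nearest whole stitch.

hood 51; left front 30; back 58; front 53.

Rate = 9/10 = 0.9 sts per cm.
hood: 57 × 0.9 = 51.30 → 51.
left front: 33 × 0.9 = 29.70 → 30.
back: 64 × 0.9 = 57.60 → 58.
front: 59 × 0.9 = 53.10 → 53.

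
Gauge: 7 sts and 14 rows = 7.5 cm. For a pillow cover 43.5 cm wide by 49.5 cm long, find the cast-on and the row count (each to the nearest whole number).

Stitch gauge = 7/7.5 = 0.933 sts/cm; 43.5 × 0.933 = 40.60 → 41 sts.
Row gauge = 14/7.5 = 1.867 rows/cm; 49.5 × 1.867 = 92.40 → 92 rows.

Cast on 41 stitches and work 92 rows.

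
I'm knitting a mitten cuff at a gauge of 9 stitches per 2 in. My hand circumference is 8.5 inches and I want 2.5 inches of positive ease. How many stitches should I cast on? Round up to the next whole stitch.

Finished = 8.5 + 2.5 = 11 in.
9 / 2 = 4.5 sts per inch.
11.00 × 4.5 = 49.50 sts.
→ 50 sts.

50 stitches.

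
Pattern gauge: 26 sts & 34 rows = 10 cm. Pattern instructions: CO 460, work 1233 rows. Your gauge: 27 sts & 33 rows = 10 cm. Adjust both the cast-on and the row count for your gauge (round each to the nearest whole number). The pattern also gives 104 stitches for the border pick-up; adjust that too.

Cast on 478 stitches; work 1197 rows; border pick-up 108 stitches.

Stitches: 460 × 27/26 = 477.69 → 478.
Rows: 1233 × 33/34 = 1196.74 → 1197.
border pick-up: 104 × 27/26 = 108.00 → 108.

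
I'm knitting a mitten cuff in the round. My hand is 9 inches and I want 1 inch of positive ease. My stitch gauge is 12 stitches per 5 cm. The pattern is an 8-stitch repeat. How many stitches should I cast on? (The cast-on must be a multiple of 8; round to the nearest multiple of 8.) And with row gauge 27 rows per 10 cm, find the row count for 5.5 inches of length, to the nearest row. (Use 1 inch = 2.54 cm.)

Cast on 64 stitches; work 38 rows.

Finished = 9 + 1 = 10 inches.
10 inches × 2.54 = 25.40 cm.
12/5 = 2.4 sts per cm; 25.40 × 2.4 = 60.96 sts.
Nearest multiple of 8 → 64.
5.5 inches = 13.97 cm; × 2.7 = 37.72 → 38 rows.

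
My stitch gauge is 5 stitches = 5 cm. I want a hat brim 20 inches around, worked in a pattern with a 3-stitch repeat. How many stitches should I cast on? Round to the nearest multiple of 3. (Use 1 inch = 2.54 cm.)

20 in = 20 × 2.54 = 50.80 cm.
5 / 5 = 1 sts/cm.
50.80 × 1 = 50.80 sts.
→ 51.

Cast on 51 stitches.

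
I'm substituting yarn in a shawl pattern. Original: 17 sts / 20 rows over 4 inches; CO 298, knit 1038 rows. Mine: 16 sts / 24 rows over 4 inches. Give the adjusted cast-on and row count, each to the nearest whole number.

Stitches: 298 × 16/17 = 280.47 → 280.
Rows: 1038 × 24/20 = 1245.60 → 1246.

Cast on 280 stitches; work 1246 rows.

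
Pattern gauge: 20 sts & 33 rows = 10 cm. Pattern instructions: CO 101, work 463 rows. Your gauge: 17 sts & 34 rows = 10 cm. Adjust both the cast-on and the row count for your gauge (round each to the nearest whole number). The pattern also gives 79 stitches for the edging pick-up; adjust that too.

Cast on 86 stitches; work 477 rows; edging pick-up 67 stitches.

Stitches: 101 × 17/20 = 85.85 → 86.
Rows: 463 × 34/33 = 477.03 → 477.
edging pick-up: 79 × 17/20 = 67.15 → 67.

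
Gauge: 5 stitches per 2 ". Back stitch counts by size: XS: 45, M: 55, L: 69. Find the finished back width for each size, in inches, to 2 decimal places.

XS 18.00 inches; M 22.00 inches; L 27.60 inches.

5/2 = 2.5 sts per in.
XS: 45 / 2.5 = 18.000 → 18.00 in.
M: 55 / 2.5 = 22.000 → 22.00 in.
L: 69 / 2.5 = 27.600 → 27.60 in.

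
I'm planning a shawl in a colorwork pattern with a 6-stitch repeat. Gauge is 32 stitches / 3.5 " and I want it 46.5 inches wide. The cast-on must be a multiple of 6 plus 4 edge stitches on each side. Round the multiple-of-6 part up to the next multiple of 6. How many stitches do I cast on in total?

32 / 3.5 = 9.143 sts per inch.
46.5 × 9.143 = 425.14 sts.
Less 8 edge sts → 417.14 for the repeat.
Next multiple of 6: 420.
Add back 8 edge sts → 428.

428 stitches.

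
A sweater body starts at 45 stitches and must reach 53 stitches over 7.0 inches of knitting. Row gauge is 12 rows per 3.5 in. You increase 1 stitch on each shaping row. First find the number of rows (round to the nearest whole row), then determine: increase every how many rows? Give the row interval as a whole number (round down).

Rows = 7.0 × 3.429 = 24.0 → 24 rows.
Stitches to add: 8 → 8 shaping rows (at 1 st each).
24 / 8 = 3.00 → every 3 rows.

Increase every 3rd row.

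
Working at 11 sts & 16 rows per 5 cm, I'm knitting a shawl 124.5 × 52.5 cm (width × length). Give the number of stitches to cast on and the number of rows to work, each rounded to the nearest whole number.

Stitch gauge = 11/5 = 2.2 sts/cm; 124.5 × 2.2 = 273.90 → 274 sts.
Row gauge = 16/5 = 3.2 rows/cm; 52.5 × 3.2 = 168.00 → 168 rows.

Cast on 274 stitches and work 168 rows.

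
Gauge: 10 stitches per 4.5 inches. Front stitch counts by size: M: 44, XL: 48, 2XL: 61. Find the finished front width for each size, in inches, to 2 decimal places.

M 19.80 inches; XL 21.60 inches; 2XL 27.45 inches.

10/4.5 = 2.222 sts per in.
M: 44 / 2.222 = 19.800 → 19.80 in.
XL: 48 / 2.222 = 21.600 → 21.60 in.
2XL: 61 / 2.222 = 27.450 → 27.45 in.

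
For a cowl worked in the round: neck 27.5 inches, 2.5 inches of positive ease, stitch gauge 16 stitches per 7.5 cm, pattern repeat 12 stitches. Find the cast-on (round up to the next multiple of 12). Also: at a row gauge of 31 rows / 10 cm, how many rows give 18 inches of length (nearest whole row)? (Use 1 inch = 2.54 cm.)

Finished = 27.5 + 2.5 = 30 inches.
30 inches × 2.54 = 76.20 cm.
16/7.5 = 2.133 sts per cm; 76.20 × 2.133 = 162.56 sts.
Next multiple of 12 → 168.
18 inches = 45.72 cm; × 3.1 = 141.73 → 142 rows.

Cast on 168 stitches; work 142 rows.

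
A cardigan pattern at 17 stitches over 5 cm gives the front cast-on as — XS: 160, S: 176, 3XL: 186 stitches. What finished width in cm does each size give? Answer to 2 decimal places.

XS 47.06 cm; S 51.76 cm; 3XL 54.71 cm.

17/5 = 3.4 sts per cm.
XS: 160 / 3.4 = 47.059 → 47.06 cm.
S: 176 / 3.4 = 51.765 → 51.76 cm.
3XL: 186 / 3.4 = 54.706 → 54.71 cm.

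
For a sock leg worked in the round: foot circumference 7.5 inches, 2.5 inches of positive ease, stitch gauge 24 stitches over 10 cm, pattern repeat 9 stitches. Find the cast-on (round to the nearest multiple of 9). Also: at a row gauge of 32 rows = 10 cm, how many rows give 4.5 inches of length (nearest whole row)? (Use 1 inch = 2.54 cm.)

Cast on 63 stitches; work 37 rows.

Finished = 7.5 + 2.5 = 10 inches.
10 inches × 2.54 = 25.40 cm.
24/10 = 2.4 sts per cm; 25.40 × 2.4 = 60.96 sts.
Nearest multiple of 9 → 63.
4.5 inches = 11.43 cm; × 3.2 = 36.58 → 37 rows.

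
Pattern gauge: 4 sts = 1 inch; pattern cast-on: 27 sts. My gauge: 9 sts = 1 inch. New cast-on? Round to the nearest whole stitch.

Scale factor = 9 / 4 = 2.250.
27 × 9 / 4 = 60.75 sts.
→ 61 sts.

61 stitches.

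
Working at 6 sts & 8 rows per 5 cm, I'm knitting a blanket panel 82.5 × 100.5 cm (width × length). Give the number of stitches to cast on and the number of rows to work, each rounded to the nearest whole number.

Stitch gauge = 6/5 = 1.2 sts/cm; 82.5 × 1.2 = 99.00 → 99 sts.
Row gauge = 8/5 = 1.6 rows/cm; 100.5 × 1.6 = 160.80 → 161 rows.

Cast on 99 stitches and work 161 rows.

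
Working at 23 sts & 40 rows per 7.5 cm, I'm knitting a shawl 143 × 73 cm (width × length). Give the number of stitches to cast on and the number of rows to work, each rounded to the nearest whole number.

Cast on 439 stitches and work 389 rows.

Stitch gauge = 23/7.5 = 3.067 sts/cm; 143 × 3.067 = 438.53 → 439 sts.
Row gauge = 40/7.5 = 5.333 rows/cm; 73 × 5.333 = 389.33 → 389 rows.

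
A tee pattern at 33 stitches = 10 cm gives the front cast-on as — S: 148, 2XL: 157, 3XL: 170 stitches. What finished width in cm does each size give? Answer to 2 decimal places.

S 44.85 cm; 2XL 47.58 cm; 3XL 51.52 cm.

33/10 = 3.3 sts per cm.
S: 148 / 3.3 = 44.848 → 44.85 cm.
2XL: 157 / 3.3 = 47.576 → 47.58 cm.
3XL: 170 / 3.3 = 51.515 → 51.52 cm.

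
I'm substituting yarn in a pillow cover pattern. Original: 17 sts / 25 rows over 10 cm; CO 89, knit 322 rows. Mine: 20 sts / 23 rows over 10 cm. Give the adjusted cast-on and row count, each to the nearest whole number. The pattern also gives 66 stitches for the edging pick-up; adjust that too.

Cast on 105 stitches; work 296 rows; edging pick-up 78 stitches.

Stitches: 89 × 20/17 = 104.71 → 105.
Rows: 322 × 23/25 = 296.24 → 296.
edging pick-up: 66 × 20/17 = 77.65 → 78.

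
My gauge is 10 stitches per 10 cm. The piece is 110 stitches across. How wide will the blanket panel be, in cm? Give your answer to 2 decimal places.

10 stitches / 10 cm = 1 stitches per cm.
110 / 1 = 110.000 cm.

110.00 cm.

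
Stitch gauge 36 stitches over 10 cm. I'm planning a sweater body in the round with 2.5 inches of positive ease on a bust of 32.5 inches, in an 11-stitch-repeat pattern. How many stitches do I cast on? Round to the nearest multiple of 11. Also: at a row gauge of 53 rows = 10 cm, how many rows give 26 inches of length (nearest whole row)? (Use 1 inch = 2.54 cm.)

Finished = 32.5 + 2.5 = 35 inches.
35 inches × 2.54 = 88.90 cm.
36/10 = 3.6 sts per cm; 88.90 × 3.6 = 320.04 sts.
Nearest multiple of 11 → 319.
26 inches = 66.04 cm; × 5.3 = 350.01 → 350 rows.

Cast on 319 stitches; work 350 rows.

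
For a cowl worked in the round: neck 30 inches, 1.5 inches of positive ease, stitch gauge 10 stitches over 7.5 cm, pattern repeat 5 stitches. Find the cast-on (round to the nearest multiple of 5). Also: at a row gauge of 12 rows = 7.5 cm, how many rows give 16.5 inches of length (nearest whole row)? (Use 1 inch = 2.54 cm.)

Finished = 30 + 1.5 = 31.5 inches.
31.5 inches × 2.54 = 80.01 cm.
10/7.5 = 1.333 sts per cm; 80.01 × 1.333 = 106.68 sts.
Nearest multiple of 5 → 105.
16.5 inches = 41.91 cm; × 1.6 = 67.06 → 67 rows.

Cast on 105 stitches; work 67 rows.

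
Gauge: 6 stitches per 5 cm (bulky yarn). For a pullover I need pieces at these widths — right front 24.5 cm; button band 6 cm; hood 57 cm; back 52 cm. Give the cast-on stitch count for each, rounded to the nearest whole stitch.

Rate = 6/5 = 1.2 sts per cm.
right front: 24.5 × 1.2 = 29.40 → 29.
button band: 6 × 1.2 = 7.20 → 7.
hood: 57 × 1.2 = 68.40 → 68.
back: 52 × 1.2 = 62.40 → 62.

right front 29; button band 7; hood 68; back 62.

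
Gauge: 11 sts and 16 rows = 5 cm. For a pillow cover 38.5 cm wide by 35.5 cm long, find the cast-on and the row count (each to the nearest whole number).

Cast on 85 stitches and work 114 rows.

Stitch gauge = 11/5 = 2.2 sts/cm; 38.5 × 2.2 = 84.70 → 85 sts.
Row gauge = 16/5 = 3.2 rows/cm; 35.5 × 3.2 = 113.60 → 114 rows.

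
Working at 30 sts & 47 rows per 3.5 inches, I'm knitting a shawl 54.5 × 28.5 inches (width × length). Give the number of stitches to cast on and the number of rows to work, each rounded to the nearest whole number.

Stitch gauge = 30/3.5 = 8.571 sts/in; 54.5 × 8.571 = 467.14 → 467 sts.
Row gauge = 47/3.5 = 13.429 rows/in; 28.5 × 13.429 = 382.71 → 383 rows.

Cast on 467 stitches and work 383 rows.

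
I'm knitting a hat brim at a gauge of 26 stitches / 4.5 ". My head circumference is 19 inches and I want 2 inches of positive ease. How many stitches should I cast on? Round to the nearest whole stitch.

CO 121 sts.

Finished = 19 + 2 = 21 in.
26 / 4.5 = 5.778 sts per inch.
21.00 × 5.778 = 121.33 sts.
→ 121 sts.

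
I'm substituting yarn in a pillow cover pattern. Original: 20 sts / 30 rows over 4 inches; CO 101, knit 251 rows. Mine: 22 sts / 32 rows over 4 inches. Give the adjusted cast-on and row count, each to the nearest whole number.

Stitches: 101 × 22/20 = 111.10 → 111.
Rows: 251 × 32/30 = 267.73 → 268.

Cast on 111 stitches; work 268 rows.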